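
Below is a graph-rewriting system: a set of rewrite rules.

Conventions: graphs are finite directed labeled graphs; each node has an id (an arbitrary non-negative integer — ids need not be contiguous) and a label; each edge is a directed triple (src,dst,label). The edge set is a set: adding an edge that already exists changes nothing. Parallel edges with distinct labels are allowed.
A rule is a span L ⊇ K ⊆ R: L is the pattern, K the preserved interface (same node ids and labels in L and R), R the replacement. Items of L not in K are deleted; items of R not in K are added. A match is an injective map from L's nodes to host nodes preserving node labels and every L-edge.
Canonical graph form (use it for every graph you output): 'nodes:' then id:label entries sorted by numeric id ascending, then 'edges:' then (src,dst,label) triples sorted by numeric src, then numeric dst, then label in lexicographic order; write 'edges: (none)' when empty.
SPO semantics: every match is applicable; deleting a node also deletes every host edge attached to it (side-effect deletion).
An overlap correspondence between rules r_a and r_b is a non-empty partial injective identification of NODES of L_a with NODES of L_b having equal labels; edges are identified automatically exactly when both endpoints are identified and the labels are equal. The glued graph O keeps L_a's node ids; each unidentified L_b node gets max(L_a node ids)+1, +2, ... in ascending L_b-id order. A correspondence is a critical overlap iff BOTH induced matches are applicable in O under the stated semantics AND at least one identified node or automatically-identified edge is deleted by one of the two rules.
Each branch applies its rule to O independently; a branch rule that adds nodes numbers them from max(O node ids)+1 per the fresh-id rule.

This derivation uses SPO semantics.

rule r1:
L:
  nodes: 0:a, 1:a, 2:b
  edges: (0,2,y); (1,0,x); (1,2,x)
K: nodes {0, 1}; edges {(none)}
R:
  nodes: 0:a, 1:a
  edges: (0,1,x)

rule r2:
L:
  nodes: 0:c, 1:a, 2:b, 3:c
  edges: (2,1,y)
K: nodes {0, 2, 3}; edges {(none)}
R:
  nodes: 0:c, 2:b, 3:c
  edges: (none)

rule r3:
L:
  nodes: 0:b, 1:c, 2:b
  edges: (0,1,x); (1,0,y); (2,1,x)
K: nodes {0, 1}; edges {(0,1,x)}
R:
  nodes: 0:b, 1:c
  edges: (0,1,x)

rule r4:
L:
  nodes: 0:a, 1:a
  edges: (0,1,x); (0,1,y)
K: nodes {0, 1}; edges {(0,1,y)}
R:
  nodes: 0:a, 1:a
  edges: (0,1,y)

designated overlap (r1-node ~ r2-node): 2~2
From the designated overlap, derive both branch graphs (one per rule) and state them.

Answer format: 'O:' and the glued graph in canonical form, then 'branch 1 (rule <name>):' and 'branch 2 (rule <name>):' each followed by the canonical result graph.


O:
nodes: 0:a, 1:a, 2:b, 3:c, 4:a, 5:c
edges: (0,2,y); (1,0,x); (1,2,x); (2,4,y)
branch 1 (rule r1):
nodes: 0:a, 1:a, 3:c, 4:a, 5:c
edges: (0,1,x)
branch 2 (rule r2):
nodes: 0:a, 1:a, 2:b, 3:c, 5:c
edges: (0,2,y); (1,0,x); (1,2,x)


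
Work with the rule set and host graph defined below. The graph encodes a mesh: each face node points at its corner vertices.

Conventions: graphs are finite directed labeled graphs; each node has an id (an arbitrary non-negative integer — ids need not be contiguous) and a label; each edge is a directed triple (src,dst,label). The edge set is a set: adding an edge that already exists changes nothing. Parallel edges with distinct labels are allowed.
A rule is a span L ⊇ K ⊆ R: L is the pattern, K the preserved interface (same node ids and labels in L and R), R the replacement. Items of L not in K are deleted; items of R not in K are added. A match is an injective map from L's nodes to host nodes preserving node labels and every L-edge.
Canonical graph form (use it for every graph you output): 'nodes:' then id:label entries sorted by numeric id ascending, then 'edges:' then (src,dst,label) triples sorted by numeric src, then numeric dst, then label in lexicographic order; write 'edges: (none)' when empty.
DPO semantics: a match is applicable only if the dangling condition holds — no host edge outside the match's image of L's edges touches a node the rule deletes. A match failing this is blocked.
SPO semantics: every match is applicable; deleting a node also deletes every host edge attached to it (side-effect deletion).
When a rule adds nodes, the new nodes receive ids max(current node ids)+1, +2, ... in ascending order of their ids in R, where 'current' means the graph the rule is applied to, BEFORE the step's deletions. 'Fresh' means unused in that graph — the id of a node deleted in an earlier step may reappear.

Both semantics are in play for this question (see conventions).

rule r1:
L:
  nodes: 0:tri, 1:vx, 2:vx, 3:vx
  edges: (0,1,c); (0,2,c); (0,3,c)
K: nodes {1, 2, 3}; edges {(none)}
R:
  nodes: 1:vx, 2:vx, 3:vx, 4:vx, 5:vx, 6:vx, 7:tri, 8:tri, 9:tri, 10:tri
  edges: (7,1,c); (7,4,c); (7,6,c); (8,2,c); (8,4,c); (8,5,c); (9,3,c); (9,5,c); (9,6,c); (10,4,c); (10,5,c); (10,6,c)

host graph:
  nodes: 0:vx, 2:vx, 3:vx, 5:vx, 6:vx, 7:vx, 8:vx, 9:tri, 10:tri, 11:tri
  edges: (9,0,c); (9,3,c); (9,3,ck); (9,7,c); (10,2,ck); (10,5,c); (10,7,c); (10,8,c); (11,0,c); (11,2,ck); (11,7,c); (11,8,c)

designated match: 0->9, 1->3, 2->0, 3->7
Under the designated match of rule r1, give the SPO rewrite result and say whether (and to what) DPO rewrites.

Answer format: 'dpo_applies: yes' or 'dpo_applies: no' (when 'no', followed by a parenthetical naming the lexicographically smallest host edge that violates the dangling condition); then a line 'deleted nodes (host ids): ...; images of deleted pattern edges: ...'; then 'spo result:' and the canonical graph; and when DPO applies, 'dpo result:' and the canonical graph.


dpo_applies: no
(the rule deletes node 9, which keeps host edge (9,3,ck) outside the match image — the dangling condition fails, DPO blocks; SPO proceeds and side-deletes such edges)
deleted nodes (host ids): 9; images of deleted pattern edges: (9,0,c); (9,3,c); (9,7,c)
spo result:
nodes: 0:vx, 2:vx, 3:vx, 5:vx, 6:vx, 7:vx, 8:vx, 10:tri, 11:tri, 12:vx, 13:vx, 14:vx, 15:tri, 16:tri, 17:tri, 18:tri
edges: (10,2,ck); (10,5,c); (10,7,c); (10,8,c); (11,0,c); (11,2,ck); (11,7,c); (11,8,c); (15,3,c); (15,12,c); (15,14,c); (16,0,c); (16,12,c); (16,13,c); (17,7,c); (17,13,c); (17,14,c); (18,12,c); (18,13,c); (18,14,c)


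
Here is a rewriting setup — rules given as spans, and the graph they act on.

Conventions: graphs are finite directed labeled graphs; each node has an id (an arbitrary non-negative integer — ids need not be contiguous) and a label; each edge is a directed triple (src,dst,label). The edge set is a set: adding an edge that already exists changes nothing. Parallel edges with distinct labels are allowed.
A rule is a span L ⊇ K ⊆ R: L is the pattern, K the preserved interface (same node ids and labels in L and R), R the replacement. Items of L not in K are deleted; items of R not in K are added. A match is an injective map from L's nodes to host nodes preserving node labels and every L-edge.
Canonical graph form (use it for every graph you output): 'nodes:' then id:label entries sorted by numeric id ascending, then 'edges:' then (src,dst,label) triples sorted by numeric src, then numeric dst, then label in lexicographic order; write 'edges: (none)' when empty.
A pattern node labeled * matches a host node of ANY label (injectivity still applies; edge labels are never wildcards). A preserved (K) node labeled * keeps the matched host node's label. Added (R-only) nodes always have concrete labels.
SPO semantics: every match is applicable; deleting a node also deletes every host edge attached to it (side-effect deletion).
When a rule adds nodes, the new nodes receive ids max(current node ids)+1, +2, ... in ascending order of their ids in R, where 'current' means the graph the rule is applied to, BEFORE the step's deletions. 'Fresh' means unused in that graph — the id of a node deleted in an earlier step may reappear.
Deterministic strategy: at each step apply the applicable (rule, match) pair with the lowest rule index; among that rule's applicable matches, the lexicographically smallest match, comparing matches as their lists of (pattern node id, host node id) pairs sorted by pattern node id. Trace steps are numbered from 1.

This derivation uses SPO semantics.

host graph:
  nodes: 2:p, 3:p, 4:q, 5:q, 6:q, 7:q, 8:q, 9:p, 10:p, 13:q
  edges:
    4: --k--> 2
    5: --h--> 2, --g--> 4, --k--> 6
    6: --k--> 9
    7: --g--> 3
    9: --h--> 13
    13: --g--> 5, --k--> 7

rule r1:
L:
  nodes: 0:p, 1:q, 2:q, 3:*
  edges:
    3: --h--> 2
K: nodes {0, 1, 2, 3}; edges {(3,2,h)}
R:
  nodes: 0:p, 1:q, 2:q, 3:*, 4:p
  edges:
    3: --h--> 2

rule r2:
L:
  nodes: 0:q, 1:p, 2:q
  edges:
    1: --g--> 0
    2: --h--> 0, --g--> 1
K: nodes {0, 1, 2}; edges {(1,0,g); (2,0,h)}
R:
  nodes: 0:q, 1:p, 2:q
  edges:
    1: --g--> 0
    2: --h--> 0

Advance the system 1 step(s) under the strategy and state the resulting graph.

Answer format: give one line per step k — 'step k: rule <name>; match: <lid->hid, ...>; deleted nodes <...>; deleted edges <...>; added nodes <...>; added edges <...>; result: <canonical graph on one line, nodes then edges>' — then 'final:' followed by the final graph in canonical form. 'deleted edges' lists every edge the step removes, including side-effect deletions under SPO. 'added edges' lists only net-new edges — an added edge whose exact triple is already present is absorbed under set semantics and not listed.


step 1: rule r1; match: 0->2, 1->4, 2->13, 3->9; deleted nodes (none); deleted edges (none); added nodes 14; added edges (none); result: nodes: 2:p, 3:p, 4:q, 5:q, 6:q, 7:q, 8:q, 9:p, 10:p, 13:q, 14:p edges: (4,2,k); (5,2,h); (5,4,g); (5,6,k); (6,9,k); (7,3,g); (9,13,h); (13,5,g); (13,7,k)
final:
nodes: 2:p, 3:p, 4:q, 5:q, 6:q, 7:q, 8:q, 9:p, 10:p, 13:q, 14:p
edges: (4,2,k); (5,2,h); (5,4,g); (5,6,k); (6,9,k); (7,3,g); (9,13,h); (13,5,g); (13,7,k)


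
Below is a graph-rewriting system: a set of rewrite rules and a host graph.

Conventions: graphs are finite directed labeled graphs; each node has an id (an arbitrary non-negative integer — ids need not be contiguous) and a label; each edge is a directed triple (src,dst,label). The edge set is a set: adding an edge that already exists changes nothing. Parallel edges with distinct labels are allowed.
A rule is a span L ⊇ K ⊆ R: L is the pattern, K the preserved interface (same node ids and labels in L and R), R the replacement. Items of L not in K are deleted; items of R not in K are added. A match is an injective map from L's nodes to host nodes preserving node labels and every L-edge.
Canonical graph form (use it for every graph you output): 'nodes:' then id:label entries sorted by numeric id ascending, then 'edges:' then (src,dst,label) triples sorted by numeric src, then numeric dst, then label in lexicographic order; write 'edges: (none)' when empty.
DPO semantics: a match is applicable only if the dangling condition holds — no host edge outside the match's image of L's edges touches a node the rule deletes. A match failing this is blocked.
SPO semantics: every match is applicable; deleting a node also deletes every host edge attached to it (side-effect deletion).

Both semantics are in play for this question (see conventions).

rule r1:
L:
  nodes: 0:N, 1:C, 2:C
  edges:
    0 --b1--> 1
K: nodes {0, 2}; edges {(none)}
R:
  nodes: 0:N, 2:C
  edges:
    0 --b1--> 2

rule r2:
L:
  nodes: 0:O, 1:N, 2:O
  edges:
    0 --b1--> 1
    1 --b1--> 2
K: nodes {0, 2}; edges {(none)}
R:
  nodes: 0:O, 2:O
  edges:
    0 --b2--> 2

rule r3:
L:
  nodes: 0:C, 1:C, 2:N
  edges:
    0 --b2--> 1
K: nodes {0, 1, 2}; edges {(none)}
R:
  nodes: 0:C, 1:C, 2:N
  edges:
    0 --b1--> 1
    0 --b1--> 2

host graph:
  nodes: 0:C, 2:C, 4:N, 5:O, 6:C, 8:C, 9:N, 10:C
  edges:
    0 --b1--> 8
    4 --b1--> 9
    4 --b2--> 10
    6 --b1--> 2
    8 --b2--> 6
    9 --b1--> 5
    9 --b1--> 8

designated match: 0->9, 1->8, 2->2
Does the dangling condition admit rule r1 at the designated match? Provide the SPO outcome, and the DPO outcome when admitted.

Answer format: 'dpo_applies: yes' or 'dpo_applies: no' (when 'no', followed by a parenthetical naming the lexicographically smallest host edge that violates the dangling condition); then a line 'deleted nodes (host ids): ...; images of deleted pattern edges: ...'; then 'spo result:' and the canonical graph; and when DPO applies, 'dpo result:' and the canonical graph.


dpo_applies: no
(the rule deletes node 8, which keeps host edge (0,8,b1) outside the match image — the dangling condition fails, DPO blocks; SPO proceeds and side-deletes such edges)
deleted nodes (host ids): 8; images of deleted pattern edges: (9,8,b1)
spo result:
nodes: 0:C, 2:C, 4:N, 5:O, 6:C, 9:N, 10:C
edges: (4,9,b1); (4,10,b2); (6,2,b1); (9,2,b1); (9,5,b1)


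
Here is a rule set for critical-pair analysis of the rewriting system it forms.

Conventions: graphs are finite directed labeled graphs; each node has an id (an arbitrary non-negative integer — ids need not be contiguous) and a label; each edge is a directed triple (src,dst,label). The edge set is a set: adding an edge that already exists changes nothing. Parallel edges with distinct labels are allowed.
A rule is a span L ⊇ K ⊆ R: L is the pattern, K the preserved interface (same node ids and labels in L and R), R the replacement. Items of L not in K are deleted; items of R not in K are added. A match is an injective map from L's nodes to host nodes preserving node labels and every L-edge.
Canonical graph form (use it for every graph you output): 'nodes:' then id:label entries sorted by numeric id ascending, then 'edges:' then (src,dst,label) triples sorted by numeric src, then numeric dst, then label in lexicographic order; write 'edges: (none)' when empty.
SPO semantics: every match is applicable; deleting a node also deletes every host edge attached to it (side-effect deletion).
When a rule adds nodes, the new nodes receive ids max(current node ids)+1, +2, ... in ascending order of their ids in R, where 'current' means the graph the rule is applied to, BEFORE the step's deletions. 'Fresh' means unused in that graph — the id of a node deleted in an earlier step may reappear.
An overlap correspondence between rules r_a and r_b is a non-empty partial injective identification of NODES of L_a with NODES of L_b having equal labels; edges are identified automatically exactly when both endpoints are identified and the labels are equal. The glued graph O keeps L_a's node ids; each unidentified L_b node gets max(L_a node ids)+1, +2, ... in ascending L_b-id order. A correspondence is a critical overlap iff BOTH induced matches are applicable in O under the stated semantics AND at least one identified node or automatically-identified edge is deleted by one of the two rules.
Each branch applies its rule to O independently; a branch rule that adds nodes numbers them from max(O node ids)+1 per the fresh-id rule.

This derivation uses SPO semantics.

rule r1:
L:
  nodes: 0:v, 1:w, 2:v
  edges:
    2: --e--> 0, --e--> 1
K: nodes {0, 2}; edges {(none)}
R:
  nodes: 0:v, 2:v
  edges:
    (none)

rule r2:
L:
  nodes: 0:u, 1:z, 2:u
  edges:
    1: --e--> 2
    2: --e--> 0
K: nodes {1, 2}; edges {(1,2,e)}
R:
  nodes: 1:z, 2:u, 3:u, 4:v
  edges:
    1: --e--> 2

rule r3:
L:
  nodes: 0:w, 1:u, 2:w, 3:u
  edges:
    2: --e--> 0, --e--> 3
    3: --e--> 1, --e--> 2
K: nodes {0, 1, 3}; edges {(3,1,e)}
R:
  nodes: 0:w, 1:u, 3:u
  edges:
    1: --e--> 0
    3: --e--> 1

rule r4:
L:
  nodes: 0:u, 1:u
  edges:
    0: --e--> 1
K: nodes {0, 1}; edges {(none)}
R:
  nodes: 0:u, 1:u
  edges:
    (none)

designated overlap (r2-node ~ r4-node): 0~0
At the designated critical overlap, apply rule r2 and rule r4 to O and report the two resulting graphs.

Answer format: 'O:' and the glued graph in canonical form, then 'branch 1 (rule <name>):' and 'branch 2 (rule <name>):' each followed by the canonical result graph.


O:
nodes: 0:u, 1:z, 2:u, 3:u
edges: (0,3,e); (1,2,e); (2,0,e)
branch 1 (rule r2):
nodes: 1:z, 2:u, 3:u, 4:u, 5:v
edges: (1,2,e)
branch 2 (rule r4):
nodes: 0:u, 1:z, 2:u, 3:u
edges: (1,2,e); (2,0,e)


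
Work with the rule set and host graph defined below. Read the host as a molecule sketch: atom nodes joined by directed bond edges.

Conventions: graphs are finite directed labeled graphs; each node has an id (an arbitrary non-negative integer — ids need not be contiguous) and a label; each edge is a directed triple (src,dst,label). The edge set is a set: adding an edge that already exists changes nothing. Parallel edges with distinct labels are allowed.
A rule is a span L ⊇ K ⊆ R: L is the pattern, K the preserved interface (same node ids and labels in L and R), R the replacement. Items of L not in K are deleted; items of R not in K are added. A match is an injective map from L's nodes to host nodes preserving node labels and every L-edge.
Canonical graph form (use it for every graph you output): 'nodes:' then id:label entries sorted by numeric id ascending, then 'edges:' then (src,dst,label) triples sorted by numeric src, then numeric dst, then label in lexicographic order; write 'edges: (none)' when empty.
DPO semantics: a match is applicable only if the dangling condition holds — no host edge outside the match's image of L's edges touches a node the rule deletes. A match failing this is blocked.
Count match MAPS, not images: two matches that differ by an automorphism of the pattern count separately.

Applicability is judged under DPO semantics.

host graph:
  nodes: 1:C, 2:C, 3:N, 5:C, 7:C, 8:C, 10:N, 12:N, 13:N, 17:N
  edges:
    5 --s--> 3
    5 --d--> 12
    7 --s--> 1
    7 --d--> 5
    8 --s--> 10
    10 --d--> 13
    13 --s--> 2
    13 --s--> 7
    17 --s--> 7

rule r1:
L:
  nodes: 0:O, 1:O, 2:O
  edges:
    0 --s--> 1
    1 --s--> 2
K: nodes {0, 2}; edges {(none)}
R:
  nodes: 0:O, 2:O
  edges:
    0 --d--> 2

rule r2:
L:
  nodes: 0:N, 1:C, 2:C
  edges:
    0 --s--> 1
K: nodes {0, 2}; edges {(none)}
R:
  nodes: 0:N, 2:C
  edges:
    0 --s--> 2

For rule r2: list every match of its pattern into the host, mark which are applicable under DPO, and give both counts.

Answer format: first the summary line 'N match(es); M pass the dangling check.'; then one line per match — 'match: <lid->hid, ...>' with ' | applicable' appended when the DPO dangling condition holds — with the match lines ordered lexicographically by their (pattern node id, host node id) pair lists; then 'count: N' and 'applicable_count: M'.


12 match(es); 4 pass the dangling check.
match: 0->13, 1->2, 2->1 | applicable
match: 0->13, 1->2, 2->5 | applicable
match: 0->13, 1->2, 2->7 | applicable
match: 0->13, 1->2, 2->8 | applicable
match: 0->13, 1->7, 2->1
match: 0->13, 1->7, 2->2
match: 0->13, 1->7, 2->5
match: 0->13, 1->7, 2->8
match: 0->17, 1->7, 2->1
match: 0->17, 1->7, 2->2
match: 0->17, 1->7, 2->5
match: 0->17, 1->7, 2->8
count: 12
applicable_count: 4


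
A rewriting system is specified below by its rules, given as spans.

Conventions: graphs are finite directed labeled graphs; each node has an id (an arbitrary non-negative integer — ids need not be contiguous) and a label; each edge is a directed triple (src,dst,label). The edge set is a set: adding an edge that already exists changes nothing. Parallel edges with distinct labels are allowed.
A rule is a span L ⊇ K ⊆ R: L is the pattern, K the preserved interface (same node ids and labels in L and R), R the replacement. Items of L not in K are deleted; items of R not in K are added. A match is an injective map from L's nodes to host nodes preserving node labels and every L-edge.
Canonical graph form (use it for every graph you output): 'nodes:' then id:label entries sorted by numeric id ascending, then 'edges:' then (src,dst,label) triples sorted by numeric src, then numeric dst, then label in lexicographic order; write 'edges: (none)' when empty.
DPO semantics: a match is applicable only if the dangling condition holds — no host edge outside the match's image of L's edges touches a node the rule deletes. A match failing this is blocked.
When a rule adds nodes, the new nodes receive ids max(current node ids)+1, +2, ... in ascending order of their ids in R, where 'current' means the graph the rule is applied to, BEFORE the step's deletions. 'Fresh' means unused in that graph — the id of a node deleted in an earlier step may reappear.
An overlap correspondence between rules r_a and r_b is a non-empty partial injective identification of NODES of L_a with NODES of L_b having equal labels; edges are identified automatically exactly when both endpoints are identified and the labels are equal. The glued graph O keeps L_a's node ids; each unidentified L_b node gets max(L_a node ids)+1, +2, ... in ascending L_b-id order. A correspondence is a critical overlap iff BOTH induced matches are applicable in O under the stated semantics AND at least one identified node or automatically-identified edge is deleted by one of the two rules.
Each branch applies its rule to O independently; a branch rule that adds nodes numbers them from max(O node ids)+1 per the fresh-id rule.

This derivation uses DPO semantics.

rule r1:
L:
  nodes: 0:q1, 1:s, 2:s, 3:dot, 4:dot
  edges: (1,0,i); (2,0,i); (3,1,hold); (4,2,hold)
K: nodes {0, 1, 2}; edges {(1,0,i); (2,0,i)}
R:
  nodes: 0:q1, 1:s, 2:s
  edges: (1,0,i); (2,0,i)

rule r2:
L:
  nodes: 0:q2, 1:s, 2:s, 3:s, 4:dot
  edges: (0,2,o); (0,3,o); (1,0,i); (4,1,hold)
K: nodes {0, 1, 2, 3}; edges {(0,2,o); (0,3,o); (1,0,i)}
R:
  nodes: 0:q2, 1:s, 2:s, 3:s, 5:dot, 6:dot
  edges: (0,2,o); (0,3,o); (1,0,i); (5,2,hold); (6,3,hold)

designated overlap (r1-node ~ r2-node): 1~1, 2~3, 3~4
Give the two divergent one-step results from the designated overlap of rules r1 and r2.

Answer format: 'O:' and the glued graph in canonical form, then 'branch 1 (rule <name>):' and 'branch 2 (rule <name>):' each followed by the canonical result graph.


O:
nodes: 0:q1, 1:s, 2:s, 3:dot, 4:dot, 5:q2, 6:s
edges: (1,0,i); (1,5,i); (2,0,i); (3,1,hold); (4,2,hold); (5,2,o); (5,6,o)
branch 1 (rule r1):
nodes: 0:q1, 1:s, 2:s, 5:q2, 6:s
edges: (1,0,i); (1,5,i); (2,0,i); (5,2,o); (5,6,o)
branch 2 (rule r2):
nodes: 0:q1, 1:s, 2:s, 4:dot, 5:q2, 6:s, 7:dot, 8:dot
edges: (1,0,i); (1,5,i); (2,0,i); (4,2,hold); (5,2,o); (5,6,o); (7,6,hold); (8,2,hold)


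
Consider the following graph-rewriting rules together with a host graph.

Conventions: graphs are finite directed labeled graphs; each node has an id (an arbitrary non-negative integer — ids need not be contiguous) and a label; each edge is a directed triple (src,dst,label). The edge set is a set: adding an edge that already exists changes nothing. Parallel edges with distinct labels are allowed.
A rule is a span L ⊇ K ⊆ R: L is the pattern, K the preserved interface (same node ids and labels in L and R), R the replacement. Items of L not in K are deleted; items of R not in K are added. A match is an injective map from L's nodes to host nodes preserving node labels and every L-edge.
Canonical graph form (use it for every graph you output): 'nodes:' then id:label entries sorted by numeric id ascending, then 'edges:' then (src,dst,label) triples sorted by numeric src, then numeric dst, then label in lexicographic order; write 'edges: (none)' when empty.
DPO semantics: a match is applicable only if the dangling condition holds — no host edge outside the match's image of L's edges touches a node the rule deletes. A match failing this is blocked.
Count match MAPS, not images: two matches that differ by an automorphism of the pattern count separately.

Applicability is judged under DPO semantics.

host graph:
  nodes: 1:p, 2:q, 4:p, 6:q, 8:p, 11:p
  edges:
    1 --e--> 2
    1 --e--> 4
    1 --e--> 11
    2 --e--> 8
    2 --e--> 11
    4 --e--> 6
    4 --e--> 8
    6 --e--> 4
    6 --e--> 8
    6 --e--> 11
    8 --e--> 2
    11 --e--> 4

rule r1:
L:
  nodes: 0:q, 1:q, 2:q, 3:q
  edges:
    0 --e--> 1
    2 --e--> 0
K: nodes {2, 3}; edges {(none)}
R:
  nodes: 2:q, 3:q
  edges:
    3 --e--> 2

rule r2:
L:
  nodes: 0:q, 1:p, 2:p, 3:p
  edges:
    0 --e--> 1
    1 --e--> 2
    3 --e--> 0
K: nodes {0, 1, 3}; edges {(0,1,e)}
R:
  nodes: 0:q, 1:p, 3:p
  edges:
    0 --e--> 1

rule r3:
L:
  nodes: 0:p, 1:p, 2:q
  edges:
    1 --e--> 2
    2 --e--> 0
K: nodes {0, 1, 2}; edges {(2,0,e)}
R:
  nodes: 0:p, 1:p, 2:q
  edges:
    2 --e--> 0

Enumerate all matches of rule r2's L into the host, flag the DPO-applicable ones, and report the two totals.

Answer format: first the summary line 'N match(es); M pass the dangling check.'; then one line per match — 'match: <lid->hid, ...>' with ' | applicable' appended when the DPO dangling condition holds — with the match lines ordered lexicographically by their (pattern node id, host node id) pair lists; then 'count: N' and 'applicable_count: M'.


2 match(es); 0 pass the dangling check.
match: 0->2, 1->11, 2->4, 3->1
match: 0->2, 1->11, 2->4, 3->8
count: 2
applicable_count: 0


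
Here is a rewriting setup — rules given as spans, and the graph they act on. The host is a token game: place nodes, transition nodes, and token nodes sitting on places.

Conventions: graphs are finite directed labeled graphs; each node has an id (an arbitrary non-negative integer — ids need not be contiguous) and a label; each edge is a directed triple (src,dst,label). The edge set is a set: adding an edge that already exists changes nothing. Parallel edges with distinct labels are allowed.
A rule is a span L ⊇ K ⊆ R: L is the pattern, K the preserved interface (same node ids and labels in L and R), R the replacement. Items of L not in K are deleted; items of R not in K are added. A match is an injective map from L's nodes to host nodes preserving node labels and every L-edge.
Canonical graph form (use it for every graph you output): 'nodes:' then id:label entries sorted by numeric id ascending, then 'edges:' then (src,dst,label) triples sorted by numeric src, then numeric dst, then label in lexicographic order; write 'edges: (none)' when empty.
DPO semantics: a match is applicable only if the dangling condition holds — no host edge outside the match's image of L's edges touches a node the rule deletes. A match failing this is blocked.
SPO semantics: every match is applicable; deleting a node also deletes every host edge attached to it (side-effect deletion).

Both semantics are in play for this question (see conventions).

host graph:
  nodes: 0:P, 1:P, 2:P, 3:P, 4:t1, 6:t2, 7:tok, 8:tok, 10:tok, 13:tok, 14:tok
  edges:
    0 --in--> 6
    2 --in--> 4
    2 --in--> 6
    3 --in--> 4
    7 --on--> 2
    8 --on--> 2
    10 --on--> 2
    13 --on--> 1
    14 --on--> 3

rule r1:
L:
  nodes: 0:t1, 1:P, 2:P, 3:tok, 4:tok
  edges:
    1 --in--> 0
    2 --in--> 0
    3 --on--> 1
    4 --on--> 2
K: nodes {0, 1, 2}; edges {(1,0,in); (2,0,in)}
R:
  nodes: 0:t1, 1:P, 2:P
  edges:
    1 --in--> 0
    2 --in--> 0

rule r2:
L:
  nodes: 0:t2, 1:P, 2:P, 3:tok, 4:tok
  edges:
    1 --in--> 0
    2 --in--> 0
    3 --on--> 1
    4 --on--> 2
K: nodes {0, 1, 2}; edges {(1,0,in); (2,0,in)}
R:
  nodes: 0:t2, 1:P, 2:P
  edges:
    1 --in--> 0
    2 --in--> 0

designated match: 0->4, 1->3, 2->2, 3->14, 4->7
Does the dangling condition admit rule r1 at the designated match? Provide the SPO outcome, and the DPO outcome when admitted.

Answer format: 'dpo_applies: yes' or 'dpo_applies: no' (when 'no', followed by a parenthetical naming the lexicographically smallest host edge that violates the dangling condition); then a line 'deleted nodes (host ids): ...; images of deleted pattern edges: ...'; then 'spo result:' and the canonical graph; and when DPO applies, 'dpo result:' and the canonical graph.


dpo_applies: yes
deleted nodes (host ids): 7, 14; images of deleted pattern edges: (7,2,on); (14,3,on)
spo result:
nodes: 0:P, 1:P, 2:P, 3:P, 4:t1, 6:t2, 8:tok, 10:tok, 13:tok
edges: (0,6,in); (2,4,in); (2,6,in); (3,4,in); (8,2,on); (10,2,on); (13,1,on)
dpo result:
nodes: 0:P, 1:P, 2:P, 3:P, 4:t1, 6:t2, 8:tok, 10:tok, 13:tok
edges: (0,6,in); (2,4,in); (2,6,in); (3,4,in); (8,2,on); (10,2,on); (13,1,on)


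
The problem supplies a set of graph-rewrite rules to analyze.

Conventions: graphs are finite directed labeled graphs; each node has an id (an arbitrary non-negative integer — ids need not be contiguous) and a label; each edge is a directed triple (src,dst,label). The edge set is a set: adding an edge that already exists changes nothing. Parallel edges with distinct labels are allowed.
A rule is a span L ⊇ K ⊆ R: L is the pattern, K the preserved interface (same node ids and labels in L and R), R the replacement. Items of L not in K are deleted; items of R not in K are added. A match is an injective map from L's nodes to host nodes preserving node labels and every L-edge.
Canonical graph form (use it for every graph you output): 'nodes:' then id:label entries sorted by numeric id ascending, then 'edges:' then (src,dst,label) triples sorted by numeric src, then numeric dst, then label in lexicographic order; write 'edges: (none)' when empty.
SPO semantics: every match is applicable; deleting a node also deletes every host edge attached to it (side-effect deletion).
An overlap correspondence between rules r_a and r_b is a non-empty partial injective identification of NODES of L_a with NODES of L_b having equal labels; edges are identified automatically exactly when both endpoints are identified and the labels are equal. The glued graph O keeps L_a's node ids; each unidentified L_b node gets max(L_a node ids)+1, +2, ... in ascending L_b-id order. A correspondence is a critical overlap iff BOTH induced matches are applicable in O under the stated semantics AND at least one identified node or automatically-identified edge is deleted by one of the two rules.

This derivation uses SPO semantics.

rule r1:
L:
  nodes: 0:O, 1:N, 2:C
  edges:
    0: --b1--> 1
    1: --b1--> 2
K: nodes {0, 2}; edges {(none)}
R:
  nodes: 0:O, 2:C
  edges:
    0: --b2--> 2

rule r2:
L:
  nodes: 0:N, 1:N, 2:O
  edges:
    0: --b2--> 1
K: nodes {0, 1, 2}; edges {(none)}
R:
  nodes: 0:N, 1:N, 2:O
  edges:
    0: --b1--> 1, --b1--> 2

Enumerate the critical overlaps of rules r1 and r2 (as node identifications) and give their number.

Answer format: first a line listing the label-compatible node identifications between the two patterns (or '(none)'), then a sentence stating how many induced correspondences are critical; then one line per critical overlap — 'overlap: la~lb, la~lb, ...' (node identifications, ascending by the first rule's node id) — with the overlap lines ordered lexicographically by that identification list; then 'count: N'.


label-compatible node identifications between L(r1) and L(r2): 0~2, 1~0, 1~1
4 of the induced correspondences are critical overlaps of r1 and r2.
overlap: 0~2, 1~0
overlap: 0~2, 1~1
overlap: 1~0
overlap: 1~1
count: 4


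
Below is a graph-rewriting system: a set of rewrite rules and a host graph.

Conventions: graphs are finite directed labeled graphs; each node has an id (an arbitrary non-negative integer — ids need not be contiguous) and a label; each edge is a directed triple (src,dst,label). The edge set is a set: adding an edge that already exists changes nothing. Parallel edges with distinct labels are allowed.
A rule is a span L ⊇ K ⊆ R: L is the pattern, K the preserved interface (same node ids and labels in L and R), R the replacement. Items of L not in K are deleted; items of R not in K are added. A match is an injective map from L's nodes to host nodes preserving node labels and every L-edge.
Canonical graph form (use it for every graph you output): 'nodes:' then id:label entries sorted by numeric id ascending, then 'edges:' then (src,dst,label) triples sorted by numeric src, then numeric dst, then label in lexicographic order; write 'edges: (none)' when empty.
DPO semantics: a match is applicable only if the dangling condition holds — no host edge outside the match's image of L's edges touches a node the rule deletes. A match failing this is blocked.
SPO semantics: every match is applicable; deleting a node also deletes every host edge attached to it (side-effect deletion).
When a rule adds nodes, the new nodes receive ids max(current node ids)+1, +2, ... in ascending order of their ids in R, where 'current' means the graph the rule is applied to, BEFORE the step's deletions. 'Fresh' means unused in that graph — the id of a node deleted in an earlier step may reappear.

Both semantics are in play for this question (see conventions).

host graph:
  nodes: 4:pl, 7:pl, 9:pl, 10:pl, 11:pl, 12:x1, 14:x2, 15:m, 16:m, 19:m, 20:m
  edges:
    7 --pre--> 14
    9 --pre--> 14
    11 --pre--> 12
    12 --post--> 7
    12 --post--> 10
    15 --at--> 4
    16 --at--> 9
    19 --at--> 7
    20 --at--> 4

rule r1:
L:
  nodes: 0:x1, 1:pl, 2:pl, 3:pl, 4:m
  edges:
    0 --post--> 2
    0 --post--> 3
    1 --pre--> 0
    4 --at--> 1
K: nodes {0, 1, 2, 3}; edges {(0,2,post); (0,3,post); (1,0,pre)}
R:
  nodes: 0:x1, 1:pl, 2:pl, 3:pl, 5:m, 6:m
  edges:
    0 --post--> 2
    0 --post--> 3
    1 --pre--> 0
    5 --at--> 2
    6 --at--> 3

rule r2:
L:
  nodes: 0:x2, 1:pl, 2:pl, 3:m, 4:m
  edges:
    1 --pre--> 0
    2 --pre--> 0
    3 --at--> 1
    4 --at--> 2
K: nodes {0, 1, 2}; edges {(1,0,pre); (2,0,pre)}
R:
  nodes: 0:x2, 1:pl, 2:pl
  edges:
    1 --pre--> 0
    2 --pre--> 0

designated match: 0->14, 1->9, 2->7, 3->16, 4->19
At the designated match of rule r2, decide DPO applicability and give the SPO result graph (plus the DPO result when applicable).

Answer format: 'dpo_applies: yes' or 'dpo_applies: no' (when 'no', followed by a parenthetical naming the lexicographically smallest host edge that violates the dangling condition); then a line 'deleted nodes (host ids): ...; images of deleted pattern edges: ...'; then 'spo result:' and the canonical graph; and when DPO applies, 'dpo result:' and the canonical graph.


dpo_applies: yes
deleted nodes (host ids): 16, 19; images of deleted pattern edges: (16,9,at); (19,7,at)
spo result:
nodes: 4:pl, 7:pl, 9:pl, 10:pl, 11:pl, 12:x1, 14:x2, 15:m, 20:m
edges: (7,14,pre); (9,14,pre); (11,12,pre); (12,7,post); (12,10,post); (15,4,at); (20,4,at)
dpo result:
nodes: 4:pl, 7:pl, 9:pl, 10:pl, 11:pl, 12:x1, 14:x2, 15:m, 20:m
edges: (7,14,pre); (9,14,pre); (11,12,pre); (12,7,post); (12,10,post); (15,4,at); (20,4,at)


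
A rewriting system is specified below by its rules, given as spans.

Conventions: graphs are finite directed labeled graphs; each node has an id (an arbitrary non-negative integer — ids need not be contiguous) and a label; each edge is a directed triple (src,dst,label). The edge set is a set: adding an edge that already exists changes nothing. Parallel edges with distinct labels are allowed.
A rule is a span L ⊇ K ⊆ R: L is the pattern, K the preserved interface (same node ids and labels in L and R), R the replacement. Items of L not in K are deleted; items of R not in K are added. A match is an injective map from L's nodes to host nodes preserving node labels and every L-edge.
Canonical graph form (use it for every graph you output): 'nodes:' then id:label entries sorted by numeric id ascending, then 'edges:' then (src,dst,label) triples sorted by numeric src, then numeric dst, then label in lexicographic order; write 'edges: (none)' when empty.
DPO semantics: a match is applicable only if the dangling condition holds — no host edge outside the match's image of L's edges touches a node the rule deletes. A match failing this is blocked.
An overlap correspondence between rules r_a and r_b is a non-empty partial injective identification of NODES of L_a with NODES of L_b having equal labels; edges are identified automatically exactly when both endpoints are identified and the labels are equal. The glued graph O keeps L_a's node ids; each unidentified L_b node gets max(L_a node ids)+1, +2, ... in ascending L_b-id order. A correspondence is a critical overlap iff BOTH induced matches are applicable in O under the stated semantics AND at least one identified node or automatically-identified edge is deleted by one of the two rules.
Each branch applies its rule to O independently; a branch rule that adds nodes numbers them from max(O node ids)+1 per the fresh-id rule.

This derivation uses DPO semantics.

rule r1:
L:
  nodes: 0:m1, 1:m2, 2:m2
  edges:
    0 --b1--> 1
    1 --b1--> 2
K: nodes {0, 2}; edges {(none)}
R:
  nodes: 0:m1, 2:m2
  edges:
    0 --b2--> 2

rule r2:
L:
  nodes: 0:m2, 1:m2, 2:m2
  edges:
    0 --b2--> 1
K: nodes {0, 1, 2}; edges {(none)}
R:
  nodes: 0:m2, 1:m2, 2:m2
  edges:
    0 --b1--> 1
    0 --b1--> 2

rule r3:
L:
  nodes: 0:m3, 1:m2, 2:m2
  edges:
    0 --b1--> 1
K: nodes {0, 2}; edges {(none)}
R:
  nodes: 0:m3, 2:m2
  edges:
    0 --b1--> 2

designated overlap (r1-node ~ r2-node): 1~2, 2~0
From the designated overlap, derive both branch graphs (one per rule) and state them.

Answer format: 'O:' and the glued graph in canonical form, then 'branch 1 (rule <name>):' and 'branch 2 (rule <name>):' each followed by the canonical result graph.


O:
nodes: 0:m1, 1:m2, 2:m2, 3:m2
edges: (0,1,b1); (1,2,b1); (2,3,b2)
branch 1 (rule r1):
nodes: 0:m1, 2:m2, 3:m2
edges: (0,2,b2); (2,3,b2)
branch 2 (rule r2):
nodes: 0:m1, 1:m2, 2:m2, 3:m2
edges: (0,1,b1); (1,2,b1); (2,1,b1); (2,3,b1)


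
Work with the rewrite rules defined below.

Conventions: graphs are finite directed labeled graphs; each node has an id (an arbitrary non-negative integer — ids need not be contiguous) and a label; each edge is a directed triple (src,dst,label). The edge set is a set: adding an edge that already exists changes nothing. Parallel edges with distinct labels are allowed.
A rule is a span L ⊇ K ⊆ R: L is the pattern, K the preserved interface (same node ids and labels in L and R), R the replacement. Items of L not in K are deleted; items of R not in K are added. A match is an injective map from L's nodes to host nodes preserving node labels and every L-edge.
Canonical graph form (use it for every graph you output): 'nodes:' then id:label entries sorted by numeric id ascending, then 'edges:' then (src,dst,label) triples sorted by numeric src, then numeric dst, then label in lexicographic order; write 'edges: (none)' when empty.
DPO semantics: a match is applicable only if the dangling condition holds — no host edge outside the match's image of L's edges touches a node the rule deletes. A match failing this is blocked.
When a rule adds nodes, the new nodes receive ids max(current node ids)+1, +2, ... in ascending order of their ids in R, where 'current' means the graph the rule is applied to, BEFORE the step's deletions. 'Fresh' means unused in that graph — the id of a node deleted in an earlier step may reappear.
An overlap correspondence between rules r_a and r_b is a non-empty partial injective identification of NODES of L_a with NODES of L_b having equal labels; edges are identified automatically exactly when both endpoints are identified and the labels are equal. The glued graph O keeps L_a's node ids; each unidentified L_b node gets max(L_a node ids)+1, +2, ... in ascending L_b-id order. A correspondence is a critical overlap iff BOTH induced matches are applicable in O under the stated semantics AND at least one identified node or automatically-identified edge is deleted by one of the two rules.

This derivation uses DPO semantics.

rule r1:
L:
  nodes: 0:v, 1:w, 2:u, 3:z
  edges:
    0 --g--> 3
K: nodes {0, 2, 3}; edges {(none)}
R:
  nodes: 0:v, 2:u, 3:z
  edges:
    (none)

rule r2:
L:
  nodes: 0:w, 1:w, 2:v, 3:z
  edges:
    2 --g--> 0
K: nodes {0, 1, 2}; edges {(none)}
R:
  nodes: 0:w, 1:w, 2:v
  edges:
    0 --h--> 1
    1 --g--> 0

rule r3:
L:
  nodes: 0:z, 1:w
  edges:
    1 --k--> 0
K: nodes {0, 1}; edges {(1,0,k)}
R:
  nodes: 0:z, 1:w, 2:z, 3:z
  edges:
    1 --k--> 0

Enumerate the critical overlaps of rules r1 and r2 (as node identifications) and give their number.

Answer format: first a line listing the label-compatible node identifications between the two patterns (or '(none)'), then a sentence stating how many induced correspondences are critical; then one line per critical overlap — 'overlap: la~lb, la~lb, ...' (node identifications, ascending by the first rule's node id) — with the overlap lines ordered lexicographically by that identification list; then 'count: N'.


label-compatible node identifications between L(r1) and L(r2): 0~2, 1~0, 1~1, 3~3
2 of the induced correspondences are critical overlaps of r1 and r2.
overlap: 0~2, 1~1
overlap: 1~1
count: 2


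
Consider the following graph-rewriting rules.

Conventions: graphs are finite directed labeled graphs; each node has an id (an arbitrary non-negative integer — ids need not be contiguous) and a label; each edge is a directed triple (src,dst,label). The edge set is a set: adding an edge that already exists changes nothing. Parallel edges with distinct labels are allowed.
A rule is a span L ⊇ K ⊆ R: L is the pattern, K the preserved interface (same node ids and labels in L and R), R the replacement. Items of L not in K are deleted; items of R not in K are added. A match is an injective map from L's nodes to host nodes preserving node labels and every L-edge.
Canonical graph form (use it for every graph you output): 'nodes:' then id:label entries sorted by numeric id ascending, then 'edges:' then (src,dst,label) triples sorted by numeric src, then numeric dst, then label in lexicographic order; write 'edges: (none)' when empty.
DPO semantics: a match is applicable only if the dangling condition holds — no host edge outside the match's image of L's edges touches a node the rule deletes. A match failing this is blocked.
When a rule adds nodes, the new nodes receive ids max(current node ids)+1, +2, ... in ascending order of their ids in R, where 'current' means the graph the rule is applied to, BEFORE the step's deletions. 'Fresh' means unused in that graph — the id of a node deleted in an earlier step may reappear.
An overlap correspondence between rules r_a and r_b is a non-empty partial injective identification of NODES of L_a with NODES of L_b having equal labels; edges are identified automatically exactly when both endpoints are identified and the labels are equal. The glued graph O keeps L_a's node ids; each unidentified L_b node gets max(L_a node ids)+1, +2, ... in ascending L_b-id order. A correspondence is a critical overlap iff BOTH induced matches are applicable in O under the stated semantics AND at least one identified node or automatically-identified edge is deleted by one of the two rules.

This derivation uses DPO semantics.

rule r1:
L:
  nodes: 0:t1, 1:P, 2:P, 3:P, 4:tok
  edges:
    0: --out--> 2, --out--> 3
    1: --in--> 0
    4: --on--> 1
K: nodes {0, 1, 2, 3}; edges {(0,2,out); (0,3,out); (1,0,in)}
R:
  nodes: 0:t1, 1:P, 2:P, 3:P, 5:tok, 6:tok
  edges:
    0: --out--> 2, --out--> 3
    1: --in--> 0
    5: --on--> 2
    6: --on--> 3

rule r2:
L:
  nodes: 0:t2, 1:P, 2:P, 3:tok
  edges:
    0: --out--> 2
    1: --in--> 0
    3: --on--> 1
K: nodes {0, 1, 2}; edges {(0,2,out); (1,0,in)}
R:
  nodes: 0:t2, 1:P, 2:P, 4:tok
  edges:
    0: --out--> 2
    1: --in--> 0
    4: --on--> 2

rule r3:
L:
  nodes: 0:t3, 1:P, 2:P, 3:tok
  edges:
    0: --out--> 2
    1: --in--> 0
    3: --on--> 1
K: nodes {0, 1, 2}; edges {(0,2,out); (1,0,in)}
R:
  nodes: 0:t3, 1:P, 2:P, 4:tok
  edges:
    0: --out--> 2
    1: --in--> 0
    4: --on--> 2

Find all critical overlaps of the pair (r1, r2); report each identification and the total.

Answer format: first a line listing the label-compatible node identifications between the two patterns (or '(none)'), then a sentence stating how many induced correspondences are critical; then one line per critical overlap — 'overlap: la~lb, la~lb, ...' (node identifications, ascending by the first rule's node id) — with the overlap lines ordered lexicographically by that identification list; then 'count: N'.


label-compatible node identifications between L(r1) and L(r2): 1~1, 1~2, 2~1, 2~2, 3~1, 3~2, 4~3
3 of the induced correspondences are critical overlaps of r1 and r2.
overlap: 1~1, 2~2, 4~3
overlap: 1~1, 3~2, 4~3
overlap: 1~1, 4~3
count: 3
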